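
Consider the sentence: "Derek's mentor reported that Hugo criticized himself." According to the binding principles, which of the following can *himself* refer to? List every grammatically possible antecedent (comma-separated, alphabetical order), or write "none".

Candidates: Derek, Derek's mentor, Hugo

*himself* is a reflexive; Principle A requires it to be bound within its binding domain — the clause headed by 'criticized'.
— Derek: possessor inside the subject DP of the matrix clause; does not c-command the reflexive — cannot bind it (Principle A).
— Derek's mentor: subject of the matrix clause; c-commands the reflexive but lies outside its binding domain — cannot bind it (Principle A).
— Hugo: subject of the clause headed by 'criticized'; c-commands the reflexive within its binding domain — allowed (Principle A).

Hugo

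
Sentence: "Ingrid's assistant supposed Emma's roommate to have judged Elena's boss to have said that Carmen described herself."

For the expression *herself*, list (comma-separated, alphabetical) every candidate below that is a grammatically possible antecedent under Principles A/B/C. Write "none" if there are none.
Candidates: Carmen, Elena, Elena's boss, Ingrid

Carmen

*herself* is a reflexive; Principle A requires it to be bound within its binding domain — the clause headed by 'described'.
— Carmen: subject of the clause headed by 'described'; c-commands the reflexive within its binding domain — allowed (Principle A).
— Elena: possessor inside the subject DP of the clause headed by 'said'; does not c-command the reflexive — cannot bind it (Principle A).
— Elena's boss: subject of the clause headed by 'said'; c-commands the reflexive but lies outside its binding domain — cannot bind it (Principle A).
— Ingrid: possessor inside the subject DP of the matrix clause; does not c-command the reflexive — cannot bind it (Principle A).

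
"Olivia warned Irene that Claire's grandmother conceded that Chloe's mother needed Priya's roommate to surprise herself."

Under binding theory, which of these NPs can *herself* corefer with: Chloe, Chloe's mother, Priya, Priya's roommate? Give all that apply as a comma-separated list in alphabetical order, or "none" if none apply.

*herself* is a reflexive; Principle A requires it to be bound within its binding domain — the clause headed by 'surprise'.
— Chloe: possessor inside the subject DP of the clause headed by 'needed'; does not c-command the reflexive — cannot bind it (Principle A).
— Chloe's mother: subject of the clause headed by 'needed'; c-commands the reflexive but lies outside its binding domain — cannot bind it (Principle A).
— Priya: possessor inside the subject DP of the clause headed by 'surprise'; does not c-command the reflexive — cannot bind it (Principle A).
— Priya's roommate: subject of the clause headed by 'surprise'; c-commands the reflexive within its binding domain — allowed (Principle A).

Priya's roommate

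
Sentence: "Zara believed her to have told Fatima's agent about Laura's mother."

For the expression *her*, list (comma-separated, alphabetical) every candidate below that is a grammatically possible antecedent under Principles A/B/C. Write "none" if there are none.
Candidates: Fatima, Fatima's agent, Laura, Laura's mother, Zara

*her* is a pronoun; Principle B requires it to be free in its binding domain — the matrix clause.
— Fatima: possessor inside the object DP of the clause headed by 'told'; is c-commanded by the pronoun; coreference would bind this R-expression — blocked (Principle C).
— Fatima's agent: object of the clause headed by 'told'; is c-commanded by the pronoun; coreference would bind this R-expression — blocked (Principle C).
— Laura: possessor inside the second object DP of the clause headed by 'told'; is c-commanded by the pronoun; coreference would bind this R-expression — blocked (Principle C).
— Laura's mother: second object of the clause headed by 'told'; is c-commanded by the pronoun; coreference would bind this R-expression — blocked (Principle C).
— Zara: subject of the matrix clause; c-commands the pronoun within its binding domain — blocked (Principle B).

none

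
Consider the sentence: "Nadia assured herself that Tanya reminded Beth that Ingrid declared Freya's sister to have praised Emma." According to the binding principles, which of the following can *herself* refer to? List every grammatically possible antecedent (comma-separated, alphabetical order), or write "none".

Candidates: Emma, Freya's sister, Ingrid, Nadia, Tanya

Nadia

*herself* is a reflexive; Principle A requires it to be bound within its binding domain — the matrix clause.
— Emma: object of the clause headed by 'praised'; does not c-command the reflexive — cannot bind it (Principle A).
— Freya's sister: subject of the clause headed by 'praised'; does not c-command the reflexive — cannot bind it (Principle A).
— Ingrid: subject of the clause headed by 'declared'; does not c-command the reflexive — cannot bind it (Principle A).
— Nadia: subject of the matrix clause; c-commands the reflexive within its binding domain — allowed (Principle A).
— Tanya: subject of the clause headed by 'reminded'; does not c-command the reflexive — cannot bind it (Principle A).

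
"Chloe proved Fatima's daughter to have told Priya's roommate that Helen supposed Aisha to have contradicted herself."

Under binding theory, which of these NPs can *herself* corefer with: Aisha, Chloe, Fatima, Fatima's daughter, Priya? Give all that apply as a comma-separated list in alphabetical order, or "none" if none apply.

Aisha

*herself* is a reflexive; Principle A requires it to be bound within its binding domain — the clause headed by 'contradicted'.
— Aisha: subject of the clause headed by 'contradicted'; c-commands the reflexive within its binding domain — allowed (Principle A).
— Chloe: subject of the matrix clause; c-commands the reflexive but lies outside its binding domain — cannot bind it (Principle A).
— Fatima: possessor inside the subject DP of the clause headed by 'told'; does not c-command the reflexive — cannot bind it (Principle A).
— Fatima's daughter: subject of the clause headed by 'told'; c-commands the reflexive but lies outside its binding domain — cannot bind it (Principle A).
— Priya: possessor inside the object DP of the clause headed by 'told'; does not c-command the reflexive — cannot bind it (Principle A).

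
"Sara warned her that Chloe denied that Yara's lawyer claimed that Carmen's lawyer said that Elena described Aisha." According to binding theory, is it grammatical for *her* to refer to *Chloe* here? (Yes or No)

No

*Chloe* is an R-expression; Principle C requires it to be free (not bound by any c-commanding expression).
— her: object of the matrix clause; the pronoun c-commands the R-expression — coreference blocked (Principle C).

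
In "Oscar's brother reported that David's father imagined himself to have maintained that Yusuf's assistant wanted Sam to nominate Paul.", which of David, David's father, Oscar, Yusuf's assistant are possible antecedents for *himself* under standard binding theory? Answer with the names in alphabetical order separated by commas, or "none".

David's father

*himself* is a reflexive; Principle A requires it to be bound within its binding domain — the clause headed by 'imagined'.
— David: possessor inside the subject DP of the clause headed by 'imagined'; does not c-command the reflexive — cannot bind it (Principle A).
— David's father: subject of the clause headed by 'imagined'; c-commands the reflexive within its binding domain — allowed (Principle A).
— Oscar: possessor inside the subject DP of the matrix clause; does not c-command the reflexive — cannot bind it (Principle A).
— Yusuf's assistant: subject of the clause headed by 'wanted'; does not c-command the reflexive — cannot bind it (Principle A).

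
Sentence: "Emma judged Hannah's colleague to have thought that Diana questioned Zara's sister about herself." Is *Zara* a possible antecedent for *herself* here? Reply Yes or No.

No

*herself* is a reflexive; Principle A requires it to be bound within its binding domain — the clause headed by 'questioned'.
— Zara: possessor inside the object DP of the clause headed by 'questioned'; does not c-command the reflexive — cannot bind it (Principle A).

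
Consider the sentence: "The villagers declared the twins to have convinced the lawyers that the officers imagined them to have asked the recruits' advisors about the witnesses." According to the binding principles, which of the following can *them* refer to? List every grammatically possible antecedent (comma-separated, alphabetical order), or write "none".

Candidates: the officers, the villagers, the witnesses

*them* is a pronoun; Principle B requires it to be free in its binding domain — the clause headed by 'imagined'.
— the officers: subject of the clause headed by 'imagined'; c-commands the pronoun within its binding domain — blocked (Principle B).
— the villagers: subject of the matrix clause; c-commands the pronoun but lies outside its binding domain — allowed.
— the witnesses: second object of the clause headed by 'asked'; is c-commanded by the pronoun; coreference would bind this R-expression — blocked (Principle C).

the villagers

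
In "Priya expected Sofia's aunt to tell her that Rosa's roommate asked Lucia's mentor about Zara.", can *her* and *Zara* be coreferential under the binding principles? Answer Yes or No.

No

*Zara* is an R-expression; Principle C requires it to be free (not bound by any c-commanding expression).
— her: object of the clause headed by 'tell'; the pronoun c-commands the R-expression — coreference blocked (Principle C).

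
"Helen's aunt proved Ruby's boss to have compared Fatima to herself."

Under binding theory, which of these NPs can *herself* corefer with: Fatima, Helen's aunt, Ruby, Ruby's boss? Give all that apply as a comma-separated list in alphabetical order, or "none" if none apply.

Fatima, Ruby's boss

*herself* is a reflexive; Principle A requires it to be bound within its binding domain — the clause headed by 'compared'.
— Fatima: object of the clause headed by 'compared'; c-commands the reflexive within its binding domain — allowed (Principle A).
— Helen's aunt: subject of the matrix clause; c-commands the reflexive but lies outside its binding domain — cannot bind it (Principle A).
— Ruby: possessor inside the subject DP of the clause headed by 'compared'; does not c-command the reflexive — cannot bind it (Principle A).
— Ruby's boss: subject of the clause headed by 'compared'; c-commands the reflexive within its binding domain — allowed (Principle A).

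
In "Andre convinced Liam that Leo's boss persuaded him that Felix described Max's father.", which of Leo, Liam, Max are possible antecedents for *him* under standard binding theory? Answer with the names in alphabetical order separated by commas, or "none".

Leo, Liam

*him* is a pronoun; Principle B requires it to be free in its binding domain — the clause headed by 'persuaded'.
— Leo: possessor inside the subject DP of the clause headed by 'persuaded'; does not c-command the pronoun — Principle B does not apply; allowed.
— Liam: object of the matrix clause; c-commands the pronoun but lies outside its binding domain — allowed.
— Max: possessor inside the object DP of the clause headed by 'described'; is c-commanded by the pronoun; coreference would bind this R-expression — blocked (Principle C).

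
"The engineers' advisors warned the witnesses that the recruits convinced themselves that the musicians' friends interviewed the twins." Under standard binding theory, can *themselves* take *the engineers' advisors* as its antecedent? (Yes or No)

*themselves* is a reflexive; Principle A requires it to be bound within its binding domain — the clause headed by 'convinced'.
— the engineers' advisors: subject of the matrix clause; c-commands the reflexive but lies outside its binding domain — cannot bind it (Principle A).

No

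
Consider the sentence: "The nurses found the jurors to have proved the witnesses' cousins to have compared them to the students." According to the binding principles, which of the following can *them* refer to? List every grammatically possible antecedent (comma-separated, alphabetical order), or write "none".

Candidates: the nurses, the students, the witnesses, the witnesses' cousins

the nurses, the witnesses

*them* is a pronoun; Principle B requires it to be free in its binding domain — the clause headed by 'compared'.
— the nurses: subject of the matrix clause; c-commands the pronoun but lies outside its binding domain — allowed.
— the students: second object of the clause headed by 'compared'; is c-commanded by the pronoun; coreference would bind this R-expression — blocked (Principle C).
— the witnesses: possessor inside the subject DP of the clause headed by 'compared'; does not c-command the pronoun — Principle B does not apply; allowed.
— the witnesses' cousins: subject of the clause headed by 'compared'; c-commands the pronoun within its binding domain — blocked (Principle B).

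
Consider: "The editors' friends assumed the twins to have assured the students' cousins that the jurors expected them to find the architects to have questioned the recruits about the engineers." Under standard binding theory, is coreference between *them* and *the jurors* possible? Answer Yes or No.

No

*the jurors* is an R-expression; Principle C requires it to be free (not bound by any c-commanding expression).
— them: subject of the clause headed by 'find'; the R-expression locally c-commands the pronoun — coreference blocked (Principle B on the pronoun).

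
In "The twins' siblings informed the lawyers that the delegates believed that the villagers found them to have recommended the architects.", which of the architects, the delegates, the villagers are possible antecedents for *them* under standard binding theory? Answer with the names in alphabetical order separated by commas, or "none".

*them* is a pronoun; Principle B requires it to be free in its binding domain — the clause headed by 'found'.
— the architects: object of the clause headed by 'recommended'; is c-commanded by the pronoun; coreference would bind this R-expression — blocked (Principle C).
— the delegates: subject of the clause headed by 'believed'; c-commands the pronoun but lies outside its binding domain — allowed.
— the villagers: subject of the clause headed by 'found'; c-commands the pronoun within its binding domain — blocked (Principle B).

the delegates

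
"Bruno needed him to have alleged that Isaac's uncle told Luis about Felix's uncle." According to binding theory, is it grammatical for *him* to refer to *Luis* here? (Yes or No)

*Luis* is an R-expression; Principle C requires it to be free (not bound by any c-commanding expression).
— him: subject of the clause headed by 'alleged'; the pronoun c-commands the R-expression — coreference blocked (Principle C).

No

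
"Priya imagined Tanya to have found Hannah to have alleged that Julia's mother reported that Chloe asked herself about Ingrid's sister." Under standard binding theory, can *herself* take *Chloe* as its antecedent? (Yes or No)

*herself* is a reflexive; Principle A requires it to be bound within its binding domain — the clause headed by 'asked'.
— Chloe: subject of the clause headed by 'asked'; c-commands the reflexive within its binding domain — allowed (Principle A).

Yes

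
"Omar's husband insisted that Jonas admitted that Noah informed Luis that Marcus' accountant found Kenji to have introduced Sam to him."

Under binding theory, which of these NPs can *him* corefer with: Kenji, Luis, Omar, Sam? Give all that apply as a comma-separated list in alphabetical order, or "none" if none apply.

Luis, Omar

*him* is a pronoun; Principle B requires it to be free in its binding domain — the clause headed by 'introduced'.
— Kenji: subject of the clause headed by 'introduced'; c-commands the pronoun within its binding domain — blocked (Principle B).
— Luis: object of the clause headed by 'informed'; c-commands the pronoun but lies outside its binding domain — allowed.
— Omar: possessor inside the subject DP of the matrix clause; does not c-command the pronoun — Principle B does not apply; allowed.
— Sam: object of the clause headed by 'introduced'; c-commands the pronoun within its binding domain — blocked (Principle B).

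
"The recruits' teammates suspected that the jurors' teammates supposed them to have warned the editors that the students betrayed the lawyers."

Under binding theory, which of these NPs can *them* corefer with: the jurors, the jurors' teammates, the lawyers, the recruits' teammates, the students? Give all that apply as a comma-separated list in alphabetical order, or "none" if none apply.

the jurors, the recruits' teammates

*them* is a pronoun; Principle B requires it to be free in its binding domain — the clause headed by 'supposed'.
— the jurors: possessor inside the subject DP of the clause headed by 'supposed'; does not c-command the pronoun — Principle B does not apply; allowed.
— the jurors' teammates: subject of the clause headed by 'supposed'; c-commands the pronoun within its binding domain — blocked (Principle B).
— the lawyers: object of the clause headed by 'betrayed'; is c-commanded by the pronoun; coreference would bind this R-expression — blocked (Principle C).
— the recruits' teammates: subject of the matrix clause; c-commands the pronoun but lies outside its binding domain — allowed.
— the students: subject of the clause headed by 'betrayed'; is c-commanded by the pronoun; coreference would bind this R-expression — blocked (Principle C).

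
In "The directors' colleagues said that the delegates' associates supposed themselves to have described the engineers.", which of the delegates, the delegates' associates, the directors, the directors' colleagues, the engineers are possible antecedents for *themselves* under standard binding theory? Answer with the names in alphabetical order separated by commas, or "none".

the delegates' associates

*themselves* is a reflexive; Principle A requires it to be bound within its binding domain — the clause headed by 'supposed'.
— the delegates: possessor inside the subject DP of the clause headed by 'supposed'; does not c-command the reflexive — cannot bind it (Principle A).
— the delegates' associates: subject of the clause headed by 'supposed'; c-commands the reflexive within its binding domain — allowed (Principle A).
— the directors: possessor inside the subject DP of the matrix clause; does not c-command the reflexive — cannot bind it (Principle A).
— the directors' colleagues: subject of the matrix clause; c-commands the reflexive but lies outside its binding domain — cannot bind it (Principle A).
— the engineers: object of the clause headed by 'described'; does not c-command the reflexive — cannot bind it (Principle A).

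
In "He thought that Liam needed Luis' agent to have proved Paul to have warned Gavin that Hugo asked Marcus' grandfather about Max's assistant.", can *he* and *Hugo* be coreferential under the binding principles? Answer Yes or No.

*Hugo* is an R-expression; Principle C requires it to be free (not bound by any c-commanding expression).
— he: subject of the matrix clause; the pronoun c-commands the R-expression — coreference blocked (Principle C).

No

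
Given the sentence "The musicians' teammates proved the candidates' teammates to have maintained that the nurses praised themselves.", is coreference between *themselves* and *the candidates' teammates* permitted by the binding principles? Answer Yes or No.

*themselves* is a reflexive; Principle A requires it to be bound within its binding domain — the clause headed by 'praised'.
— the candidates' teammates: subject of the clause headed by 'maintained'; c-commands the reflexive but lies outside its binding domain — cannot bind it (Principle A).

No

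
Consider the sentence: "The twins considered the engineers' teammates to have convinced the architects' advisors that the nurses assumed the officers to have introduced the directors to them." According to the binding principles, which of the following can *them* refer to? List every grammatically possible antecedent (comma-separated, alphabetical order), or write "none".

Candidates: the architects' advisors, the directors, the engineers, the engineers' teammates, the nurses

the architects' advisors, the engineers, the engineers' teammates, the nurses

*them* is a pronoun; Principle B requires it to be free in its binding domain — the clause headed by 'introduced'.
— the architects' advisors: object of the clause headed by 'convinced'; c-commands the pronoun but lies outside its binding domain — allowed.
— the directors: object of the clause headed by 'introduced'; c-commands the pronoun within its binding domain — blocked (Principle B).
— the engineers: possessor inside the subject DP of the clause headed by 'convinced'; does not c-command the pronoun — Principle B does not apply; allowed.
— the engineers' teammates: subject of the clause headed by 'convinced'; c-commands the pronoun but lies outside its binding domain — allowed.
— the nurses: subject of the clause headed by 'assumed'; c-commands the pronoun but lies outside its binding domain — allowed.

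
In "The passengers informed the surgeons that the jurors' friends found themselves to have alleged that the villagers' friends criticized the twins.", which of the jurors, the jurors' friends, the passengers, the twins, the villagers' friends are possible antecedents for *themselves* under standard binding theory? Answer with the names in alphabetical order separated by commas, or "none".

*themselves* is a reflexive; Principle A requires it to be bound within its binding domain — the clause headed by 'found'.
— the jurors: possessor inside the subject DP of the clause headed by 'found'; does not c-command the reflexive — cannot bind it (Principle A).
— the jurors' friends: subject of the clause headed by 'found'; c-commands the reflexive within its binding domain — allowed (Principle A).
— the passengers: subject of the matrix clause; c-commands the reflexive but lies outside its binding domain — cannot bind it (Principle A).
— the twins: object of the clause headed by 'criticized'; does not c-command the reflexive — cannot bind it (Principle A).
— the villagers' friends: subject of the clause headed by 'criticized'; does not c-command the reflexive — cannot bind it (Principle A).

the jurors' friends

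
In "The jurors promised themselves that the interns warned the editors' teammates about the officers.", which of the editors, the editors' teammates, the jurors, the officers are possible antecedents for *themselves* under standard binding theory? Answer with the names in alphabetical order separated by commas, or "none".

the jurors

*themselves* is a reflexive; Principle A requires it to be bound within its binding domain — the matrix clause.
— the editors: possessor inside the object DP of the clause headed by 'warned'; does not c-command the reflexive — cannot bind it (Principle A).
— the editors' teammates: object of the clause headed by 'warned'; does not c-command the reflexive — cannot bind it (Principle A).
— the jurors: subject of the matrix clause; c-commands the reflexive within its binding domain — allowed (Principle A).
— the officers: second object of the clause headed by 'warned'; does not c-command the reflexive — cannot bind it (Principle A).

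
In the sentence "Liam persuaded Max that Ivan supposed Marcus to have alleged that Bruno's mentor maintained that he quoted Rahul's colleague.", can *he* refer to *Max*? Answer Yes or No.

Yes

*he* is a pronoun; Principle B requires it to be free in its binding domain — the clause headed by 'quoted'.
— Max: object of the matrix clause; c-commands the pronoun but lies outside its binding domain — allowed.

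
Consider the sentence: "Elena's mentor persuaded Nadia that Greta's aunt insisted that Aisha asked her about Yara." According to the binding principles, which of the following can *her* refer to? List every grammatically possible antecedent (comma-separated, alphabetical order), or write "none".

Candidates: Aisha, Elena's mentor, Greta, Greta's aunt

Elena's mentor, Greta, Greta's aunt

*her* is a pronoun; Principle B requires it to be free in its binding domain — the clause headed by 'asked'.
— Aisha: subject of the clause headed by 'asked'; c-commands the pronoun within its binding domain — blocked (Principle B).
— Elena's mentor: subject of the matrix clause; c-commands the pronoun but lies outside its binding domain — allowed.
— Greta: possessor inside the subject DP of the clause headed by 'insisted'; does not c-command the pronoun — Principle B does not apply; allowed.
— Greta's aunt: subject of the clause headed by 'insisted'; c-commands the pronoun but lies outside its binding domain — allowed.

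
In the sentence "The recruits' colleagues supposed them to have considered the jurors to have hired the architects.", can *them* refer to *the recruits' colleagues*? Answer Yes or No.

*them* is a pronoun; Principle B requires it to be free in its binding domain — the matrix clause.
— the recruits' colleagues: subject of the matrix clause; c-commands the pronoun within its binding domain — blocked (Principle B).

No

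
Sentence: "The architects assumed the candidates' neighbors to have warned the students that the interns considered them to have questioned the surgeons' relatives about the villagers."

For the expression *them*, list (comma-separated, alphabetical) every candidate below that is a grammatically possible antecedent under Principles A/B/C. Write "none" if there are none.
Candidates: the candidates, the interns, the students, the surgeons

*them* is a pronoun; Principle B requires it to be free in its binding domain — the clause headed by 'considered'.
— the candidates: possessor inside the subject DP of the clause headed by 'warned'; does not c-command the pronoun — Principle B does not apply; allowed.
— the interns: subject of the clause headed by 'considered'; c-commands the pronoun within its binding domain — blocked (Principle B).
— the students: object of the clause headed by 'warned'; c-commands the pronoun but lies outside its binding domain — allowed.
— the surgeons: possessor inside the object DP of the clause headed by 'questioned'; is c-commanded by the pronoun; coreference would bind this R-expression — blocked (Principle C).

the candidates, the students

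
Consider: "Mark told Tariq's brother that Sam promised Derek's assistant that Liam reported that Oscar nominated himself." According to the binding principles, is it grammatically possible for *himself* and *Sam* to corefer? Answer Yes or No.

No

*himself* is a reflexive; Principle A requires it to be bound within its binding domain — the clause headed by 'nominated'.
— Sam: subject of the clause headed by 'promised'; c-commands the reflexive but lies outside its binding domain — cannot bind it (Principle A).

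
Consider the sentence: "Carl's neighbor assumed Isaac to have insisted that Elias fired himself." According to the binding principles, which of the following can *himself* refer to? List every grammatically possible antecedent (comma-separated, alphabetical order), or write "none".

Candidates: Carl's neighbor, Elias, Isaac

*himself* is a reflexive; Principle A requires it to be bound within its binding domain — the clause headed by 'fired'.
— Carl's neighbor: subject of the matrix clause; c-commands the reflexive but lies outside its binding domain — cannot bind it (Principle A).
— Elias: subject of the clause headed by 'fired'; c-commands the reflexive within its binding domain — allowed (Principle A).
— Isaac: subject of the clause headed by 'insisted'; c-commands the reflexive but lies outside its binding domain — cannot bind it (Principle A).

Elias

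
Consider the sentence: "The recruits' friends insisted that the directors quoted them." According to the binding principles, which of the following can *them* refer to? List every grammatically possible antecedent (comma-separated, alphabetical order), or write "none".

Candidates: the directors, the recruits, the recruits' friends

*them* is a pronoun; Principle B requires it to be free in its binding domain — the clause headed by 'quoted'.
— the directors: subject of the clause headed by 'quoted'; c-commands the pronoun within its binding domain — blocked (Principle B).
— the recruits: possessor inside the subject DP of the matrix clause; does not c-command the pronoun — Principle B does not apply; allowed.
— the recruits' friends: subject of the matrix clause; c-commands the pronoun but lies outside its binding domain — allowed.

the recruits, the recruits' friends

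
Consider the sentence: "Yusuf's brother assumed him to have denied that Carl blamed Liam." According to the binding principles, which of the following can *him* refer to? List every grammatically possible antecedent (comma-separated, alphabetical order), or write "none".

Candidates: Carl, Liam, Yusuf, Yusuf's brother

Yusuf

*him* is a pronoun; Principle B requires it to be free in its binding domain — the matrix clause.
— Carl: subject of the clause headed by 'blamed'; is c-commanded by the pronoun; coreference would bind this R-expression — blocked (Principle C).
— Liam: object of the clause headed by 'blamed'; is c-commanded by the pronoun; coreference would bind this R-expression — blocked (Principle C).
— Yusuf: possessor inside the subject DP of the matrix clause; does not c-command the pronoun — Principle B does not apply; allowed.
— Yusuf's brother: subject of the matrix clause; c-commands the pronoun within its binding domain — blocked (Principle B).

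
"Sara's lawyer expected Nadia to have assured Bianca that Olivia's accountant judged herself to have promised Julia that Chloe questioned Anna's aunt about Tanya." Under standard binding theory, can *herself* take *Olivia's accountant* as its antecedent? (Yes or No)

Yes

*herself* is a reflexive; Principle A requires it to be bound within its binding domain — the clause headed by 'judged'.
— Olivia's accountant: subject of the clause headed by 'judged'; c-commands the reflexive within its binding domain — allowed (Principle A).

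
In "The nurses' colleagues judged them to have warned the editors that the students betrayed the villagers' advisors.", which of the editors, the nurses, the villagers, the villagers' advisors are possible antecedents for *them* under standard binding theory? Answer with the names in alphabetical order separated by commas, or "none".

*them* is a pronoun; Principle B requires it to be free in its binding domain — the matrix clause.
— the editors: object of the clause headed by 'warned'; is c-commanded by the pronoun; coreference would bind this R-expression — blocked (Principle C).
— the nurses: possessor inside the subject DP of the matrix clause; does not c-command the pronoun — Principle B does not apply; allowed.
— the villagers: possessor inside the object DP of the clause headed by 'betrayed'; is c-commanded by the pronoun; coreference would bind this R-expression — blocked (Principle C).
— the villagers' advisors: object of the clause headed by 'betrayed'; is c-commanded by the pronoun; coreference would bind this R-expression — blocked (Principle C).

the nurses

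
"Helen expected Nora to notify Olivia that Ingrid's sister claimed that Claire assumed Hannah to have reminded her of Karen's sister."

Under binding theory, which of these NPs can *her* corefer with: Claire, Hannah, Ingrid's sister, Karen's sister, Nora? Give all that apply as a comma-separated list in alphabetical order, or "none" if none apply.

Claire, Ingrid's sister, Nora

*her* is a pronoun; Principle B requires it to be free in its binding domain — the clause headed by 'reminded'.
— Claire: subject of the clause headed by 'assumed'; c-commands the pronoun but lies outside its binding domain — allowed.
— Hannah: subject of the clause headed by 'reminded'; c-commands the pronoun within its binding domain — blocked (Principle B).
— Ingrid's sister: subject of the clause headed by 'claimed'; c-commands the pronoun but lies outside its binding domain — allowed.
— Karen's sister: second object of the clause headed by 'reminded'; is c-commanded by the pronoun; coreference would bind this R-expression — blocked (Principle C).
— Nora: subject of the clause headed by 'notify'; c-commands the pronoun but lies outside its binding domain — allowed.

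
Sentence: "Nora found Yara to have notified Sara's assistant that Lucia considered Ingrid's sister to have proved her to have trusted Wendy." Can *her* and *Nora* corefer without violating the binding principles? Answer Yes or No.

*Nora* is an R-expression; Principle C requires it to be free (not bound by any c-commanding expression).
— her: subject of the clause headed by 'trusted'; the pronoun does not c-command the R-expression — coreference allowed.

Yes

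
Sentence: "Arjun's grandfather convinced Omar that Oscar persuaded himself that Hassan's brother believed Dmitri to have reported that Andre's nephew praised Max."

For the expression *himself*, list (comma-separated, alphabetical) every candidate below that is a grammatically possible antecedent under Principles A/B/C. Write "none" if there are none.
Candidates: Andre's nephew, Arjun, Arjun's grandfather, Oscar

Oscar

*himself* is a reflexive; Principle A requires it to be bound within its binding domain — the clause headed by 'persuaded'.
— Andre's nephew: subject of the clause headed by 'praised'; does not c-command the reflexive — cannot bind it (Principle A).
— Arjun: possessor inside the subject DP of the matrix clause; does not c-command the reflexive — cannot bind it (Principle A).
— Arjun's grandfather: subject of the matrix clause; c-commands the reflexive but lies outside its binding domain — cannot bind it (Principle A).
— Oscar: subject of the clause headed by 'persuaded'; c-commands the reflexive within its binding domain — allowed (Principle A).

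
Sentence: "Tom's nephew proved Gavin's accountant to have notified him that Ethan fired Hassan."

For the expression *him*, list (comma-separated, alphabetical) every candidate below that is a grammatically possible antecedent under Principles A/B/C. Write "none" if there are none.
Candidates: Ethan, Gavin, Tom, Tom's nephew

*him* is a pronoun; Principle B requires it to be free in its binding domain — the clause headed by 'notified'.
— Ethan: subject of the clause headed by 'fired'; is c-commanded by the pronoun; coreference would bind this R-expression — blocked (Principle C).
— Gavin: possessor inside the subject DP of the clause headed by 'notified'; does not c-command the pronoun — Principle B does not apply; allowed.
— Tom: possessor inside the subject DP of the matrix clause; does not c-command the pronoun — Principle B does not apply; allowed.
— Tom's nephew: subject of the matrix clause; c-commands the pronoun but lies outside its binding domain — allowed.

Gavin, Tom, Tom's nephew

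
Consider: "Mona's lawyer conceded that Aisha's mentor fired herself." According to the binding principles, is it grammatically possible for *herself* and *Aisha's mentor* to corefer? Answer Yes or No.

Yes

*herself* is a reflexive; Principle A requires it to be bound within its binding domain — the clause headed by 'fired'.
— Aisha's mentor: subject of the clause headed by 'fired'; c-commands the reflexive within its binding domain — allowed (Principle A).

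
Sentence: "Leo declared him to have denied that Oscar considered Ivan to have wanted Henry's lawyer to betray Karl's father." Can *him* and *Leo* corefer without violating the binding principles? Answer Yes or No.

*Leo* is an R-expression; Principle C requires it to be free (not bound by any c-commanding expression).
— him: subject of the clause headed by 'denied'; the R-expression locally c-commands the pronoun — coreference blocked (Principle B on the pronoun).

No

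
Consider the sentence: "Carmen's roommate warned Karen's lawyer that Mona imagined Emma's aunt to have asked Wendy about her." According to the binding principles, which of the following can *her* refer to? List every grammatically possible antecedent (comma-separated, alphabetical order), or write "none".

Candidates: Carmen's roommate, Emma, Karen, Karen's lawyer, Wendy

Carmen's roommate, Emma, Karen, Karen's lawyer

*her* is a pronoun; Principle B requires it to be free in its binding domain — the clause headed by 'asked'.
— Carmen's roommate: subject of the matrix clause; c-commands the pronoun but lies outside its binding domain — allowed.
— Emma: possessor inside the subject DP of the clause headed by 'asked'; does not c-command the pronoun — Principle B does not apply; allowed.
— Karen: possessor inside the object DP of the matrix clause; does not c-command the pronoun — Principle B does not apply; allowed.
— Karen's lawyer: object of the matrix clause; c-commands the pronoun but lies outside its binding domain — allowed.
— Wendy: object of the clause headed by 'asked'; c-commands the pronoun within its binding domain — blocked (Principle B).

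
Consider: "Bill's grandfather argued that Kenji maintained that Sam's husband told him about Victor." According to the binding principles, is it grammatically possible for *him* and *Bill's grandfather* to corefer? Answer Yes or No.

Yes

*him* is a pronoun; Principle B requires it to be free in its binding domain — the clause headed by 'told'.
— Bill's grandfather: subject of the matrix clause; c-commands the pronoun but lies outside its binding domain — allowed.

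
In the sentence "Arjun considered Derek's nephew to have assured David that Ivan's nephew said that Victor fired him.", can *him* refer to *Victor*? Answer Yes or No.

*him* is a pronoun; Principle B requires it to be free in its binding domain — the clause headed by 'fired'.
— Victor: subject of the clause headed by 'fired'; c-commands the pronoun within its binding domain — blocked (Principle B).

No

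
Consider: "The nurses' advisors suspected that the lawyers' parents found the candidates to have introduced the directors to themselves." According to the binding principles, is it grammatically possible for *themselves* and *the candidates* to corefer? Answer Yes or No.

*themselves* is a reflexive; Principle A requires it to be bound within its binding domain — the clause headed by 'introduced'.
— the candidates: subject of the clause headed by 'introduced'; c-commands the reflexive within its binding domain — allowed (Principle A).

Yes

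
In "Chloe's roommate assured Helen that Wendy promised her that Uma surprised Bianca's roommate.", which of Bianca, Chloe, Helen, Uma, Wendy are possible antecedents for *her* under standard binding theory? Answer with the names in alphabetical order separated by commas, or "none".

*her* is a pronoun; Principle B requires it to be free in its binding domain — the clause headed by 'promised'.
— Bianca: possessor inside the object DP of the clause headed by 'surprised'; is c-commanded by the pronoun; coreference would bind this R-expression — blocked (Principle C).
— Chloe: possessor inside the subject DP of the matrix clause; does not c-command the pronoun — Principle B does not apply; allowed.
— Helen: object of the matrix clause; c-commands the pronoun but lies outside its binding domain — allowed.
— Uma: subject of the clause headed by 'surprised'; is c-commanded by the pronoun; coreference would bind this R-expression — blocked (Principle C).
— Wendy: subject of the clause headed by 'promised'; c-commands the pronoun within its binding domain — blocked (Principle B).

Chloe, Helen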